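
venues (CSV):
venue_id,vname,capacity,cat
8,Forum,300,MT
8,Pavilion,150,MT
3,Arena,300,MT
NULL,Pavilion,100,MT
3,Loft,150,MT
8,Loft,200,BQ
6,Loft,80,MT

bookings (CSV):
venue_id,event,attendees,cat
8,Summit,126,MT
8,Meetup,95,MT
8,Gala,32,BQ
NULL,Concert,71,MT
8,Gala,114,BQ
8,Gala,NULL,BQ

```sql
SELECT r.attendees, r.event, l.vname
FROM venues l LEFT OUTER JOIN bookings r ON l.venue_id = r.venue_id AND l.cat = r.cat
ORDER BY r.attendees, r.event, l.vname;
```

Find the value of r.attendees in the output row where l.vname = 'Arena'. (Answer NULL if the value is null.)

NULL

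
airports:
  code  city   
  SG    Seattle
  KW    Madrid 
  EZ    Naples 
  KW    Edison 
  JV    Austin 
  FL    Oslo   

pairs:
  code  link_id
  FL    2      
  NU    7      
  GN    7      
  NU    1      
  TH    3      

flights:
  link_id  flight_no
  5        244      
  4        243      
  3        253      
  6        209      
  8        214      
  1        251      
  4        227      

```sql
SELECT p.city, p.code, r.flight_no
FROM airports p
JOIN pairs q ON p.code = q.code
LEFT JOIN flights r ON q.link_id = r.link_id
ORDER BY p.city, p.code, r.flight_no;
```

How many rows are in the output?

Step 1 — p INNER JOIN q on code → 1 row(s).
Then LEFT JOIN `flights r` on link_id: each of those 1 rows is kept; rows whose q.link_id has no match in r get NULL for r's columns.
Result: 1 row(s).

1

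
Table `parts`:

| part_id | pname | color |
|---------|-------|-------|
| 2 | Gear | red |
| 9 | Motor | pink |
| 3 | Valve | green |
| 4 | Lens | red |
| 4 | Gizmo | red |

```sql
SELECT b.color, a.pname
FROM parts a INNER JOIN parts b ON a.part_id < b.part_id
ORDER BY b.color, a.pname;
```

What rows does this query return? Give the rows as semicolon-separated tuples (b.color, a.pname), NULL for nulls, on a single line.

(green, Gear); (pink, Gear); (pink, Gizmo); (pink, Lens); (pink, Valve); (red, Gear); (red, Gear); (red, Valve); (red, Valve)

INNER JOIN keeps only pairs where the ON condition holds.
Matching on a.part_id < b.part_id.
- a (part_id=2) pairs with 4 row(s) of b.
- a (part_id=9) has no partner → excluded.
- a (part_id=3) pairs with 3 row(s) of b.
- a (part_id=4) pairs with 1 row(s) of b.
- a (part_id=4) pairs with 1 row(s) of b.
After projecting and ordering:
b.color | a.pname
green | Gear
pink | Gear
pink | Gizmo
pink | Lens
pink | Valve
red | Gear
red | Gear
red | Valve
red | Valve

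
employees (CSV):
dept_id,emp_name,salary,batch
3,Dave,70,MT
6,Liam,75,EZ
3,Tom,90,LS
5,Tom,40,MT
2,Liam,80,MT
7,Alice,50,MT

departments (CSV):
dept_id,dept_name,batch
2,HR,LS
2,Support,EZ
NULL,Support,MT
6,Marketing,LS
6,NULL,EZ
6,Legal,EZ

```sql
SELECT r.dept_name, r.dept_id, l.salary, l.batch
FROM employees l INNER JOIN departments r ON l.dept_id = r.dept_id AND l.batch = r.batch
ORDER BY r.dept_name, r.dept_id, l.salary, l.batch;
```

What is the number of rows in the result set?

INNER JOIN keeps only pairs where the ON condition holds.
Matching on l.dept_id = r.dept_id AND l.batch = r.batch. A NULL in a compared column never satisfies the condition.
- l (dept_id=3, batch=MT) has no partner → excluded.
- l (dept_id=6, batch=EZ) pairs with 2 row(s) of r.
- l (dept_id=3, batch=LS) has no partner → excluded.
- l (dept_id=5, batch=MT) has no partner → excluded.
- l (dept_id=2, batch=MT) has no partner → excluded.
- l (dept_id=7, batch=MT) has no partner → excluded.
Total: 2 rows.

2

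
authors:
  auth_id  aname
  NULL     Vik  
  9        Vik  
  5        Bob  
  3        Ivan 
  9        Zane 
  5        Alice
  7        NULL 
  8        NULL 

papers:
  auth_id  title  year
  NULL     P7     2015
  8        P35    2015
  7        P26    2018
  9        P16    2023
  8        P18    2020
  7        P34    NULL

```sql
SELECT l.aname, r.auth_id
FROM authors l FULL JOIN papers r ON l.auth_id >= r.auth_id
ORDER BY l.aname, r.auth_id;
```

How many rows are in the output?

21

FULL OUTER JOIN keeps every row from both sides; unmatched rows get NULL for the other side's columns.
Matching on l.auth_id >= r.auth_id. A NULL in a compared column never satisfies the condition.
- auth_id=NULL: no r row matches, row kept with r columns NULL.
- auth_id=9: 5 matching r row(s), so 5 row(s) emitted.
- auth_id=5: no r row matches, row kept with r columns NULL.
- auth_id=3: no r row matches, row kept with r columns NULL.
- auth_id=9: 5 matching r row(s), so 5 row(s) emitted.
- auth_id=5: no r row matches, row kept with r columns NULL.
- auth_id=7: 2 matching r row(s), so 2 row(s) emitted.
- auth_id=8: 4 matching r row(s), so 4 row(s) emitted.
- 1 r row(s) had no l match → kept, l columns NULL.
Total: 16 matched + 5 padded = 21 rows.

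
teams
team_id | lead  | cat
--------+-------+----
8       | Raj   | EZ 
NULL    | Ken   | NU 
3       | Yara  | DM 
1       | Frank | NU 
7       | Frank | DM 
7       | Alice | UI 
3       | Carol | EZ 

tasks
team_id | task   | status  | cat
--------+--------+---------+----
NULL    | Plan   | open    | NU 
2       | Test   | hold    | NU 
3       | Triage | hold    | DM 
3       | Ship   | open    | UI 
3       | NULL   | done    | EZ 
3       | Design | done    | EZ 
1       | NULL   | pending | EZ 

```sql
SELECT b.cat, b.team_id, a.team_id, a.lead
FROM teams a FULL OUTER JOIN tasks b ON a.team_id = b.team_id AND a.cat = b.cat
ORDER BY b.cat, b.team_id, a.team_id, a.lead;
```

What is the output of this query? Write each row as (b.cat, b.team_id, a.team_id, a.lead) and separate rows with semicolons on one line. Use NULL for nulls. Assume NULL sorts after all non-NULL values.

FULL OUTER JOIN keeps every row from both sides; unmatched rows get NULL for the other side's columns.
Matching on a.team_id = b.team_id AND a.cat = b.cat. A NULL in a compared column never satisfies the condition.
- a[0] team_id=8, cat=EZ → no match; kept with NULLs on the b side.
- a[1] team_id=NULL, cat=NU → no match; kept with NULLs on the b side.
- a[2] team_id=3, cat=DM → 1 match(es) in b → 1 row(s).
- a[3] team_id=1, cat=NU → no match; kept with NULLs on the b side.
- a[4] team_id=7, cat=DM → no match; kept with NULLs on the b side.
- a[5] team_id=7, cat=UI → no match; kept with NULLs on the b side.
- a[6] team_id=3, cat=EZ → 2 match(es) in b → 2 row(s).
- 4 row(s) from b found no a partner → padded with NULL.

(DM, 3, 3, Yara); (EZ, 1, NULL, NULL); (EZ, 3, 3, Carol); (EZ, 3, 3, Carol); (NU, 2, NULL, NULL); (NU, NULL, NULL, NULL); (UI, 3, NULL, NULL); (NULL, NULL, 1, Frank); (NULL, NULL, 7, Alice); (NULL, NULL, 7, Frank); (NULL, NULL, 8, Raj); (NULL, NULL, NULL, Ken)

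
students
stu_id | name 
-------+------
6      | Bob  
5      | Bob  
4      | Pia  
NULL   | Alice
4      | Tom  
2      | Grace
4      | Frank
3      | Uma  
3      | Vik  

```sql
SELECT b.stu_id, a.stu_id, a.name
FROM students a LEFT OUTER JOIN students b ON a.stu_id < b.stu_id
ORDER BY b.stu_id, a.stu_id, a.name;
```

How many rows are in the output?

LEFT JOIN keeps every row from `students a`; unmatched rows get NULL for `students b`'s columns.
Matching on a.stu_id < b.stu_id. A NULL in a compared column never satisfies the condition.
- a (stu_id=6) has no partner → padded with NULL.
- a (stu_id=5) pairs with 1 row(s) of b.
- a (stu_id=4) pairs with 2 row(s) of b.
- a (stu_id=NULL) has no partner → padded with NULL.
- a (stu_id=4) pairs with 2 row(s) of b.
- a (stu_id=2) pairs with 7 row(s) of b.
- a (stu_id=4) pairs with 2 row(s) of b.
- a (stu_id=3) pairs with 5 row(s) of b.
- a (stu_id=3) pairs with 5 row(s) of b.
Total: 24 matched + 2 padded = 26 rows.

26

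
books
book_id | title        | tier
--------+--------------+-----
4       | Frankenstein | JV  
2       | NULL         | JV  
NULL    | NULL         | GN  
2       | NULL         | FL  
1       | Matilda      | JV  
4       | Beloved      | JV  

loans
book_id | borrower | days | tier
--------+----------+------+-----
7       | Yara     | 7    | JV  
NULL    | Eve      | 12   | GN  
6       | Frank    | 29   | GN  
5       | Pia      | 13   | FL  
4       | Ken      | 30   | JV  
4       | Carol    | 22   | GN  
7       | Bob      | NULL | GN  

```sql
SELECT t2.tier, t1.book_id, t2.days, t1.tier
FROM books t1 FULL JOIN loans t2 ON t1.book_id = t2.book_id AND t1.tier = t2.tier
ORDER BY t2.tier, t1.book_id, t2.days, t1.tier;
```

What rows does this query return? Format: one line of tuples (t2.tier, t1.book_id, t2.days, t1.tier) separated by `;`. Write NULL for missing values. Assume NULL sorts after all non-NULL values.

FULL OUTER JOIN keeps every row from both sides; unmatched rows get NULL for the other side's columns.
Matching on t1.book_id = t2.book_id AND t1.tier = t2.tier. A NULL in a compared column never satisfies the condition.
- t1 row (book_id=4, tier=JV): matches 1 t2 row(s) → 1 output row(s).
- t1 row (book_id=2, tier=JV): no match → kept, t2 columns NULL.
- t1 row (book_id=NULL, tier=GN): no match → kept, t2 columns NULL.
- t1 row (book_id=2, tier=FL): no match → kept, t2 columns NULL.
- t1 row (book_id=1, tier=JV): no match → kept, t2 columns NULL.
- t1 row (book_id=4, tier=JV): matches 1 t2 row(s) → 1 output row(s).
- plus 6 unmatched t2 row(s), each kept with NULL t1 columns.

(FL, NULL, 13, NULL); (GN, NULL, 12, NULL); (GN, NULL, 22, NULL); (GN, NULL, 29, NULL); (GN, NULL, NULL, NULL); (JV, 4, 30, JV); (JV, 4, 30, JV); (JV, NULL, 7, NULL); (NULL, 1, NULL, JV); (NULL, 2, NULL, FL); (NULL, 2, NULL, JV); (NULL, NULL, NULL, GN)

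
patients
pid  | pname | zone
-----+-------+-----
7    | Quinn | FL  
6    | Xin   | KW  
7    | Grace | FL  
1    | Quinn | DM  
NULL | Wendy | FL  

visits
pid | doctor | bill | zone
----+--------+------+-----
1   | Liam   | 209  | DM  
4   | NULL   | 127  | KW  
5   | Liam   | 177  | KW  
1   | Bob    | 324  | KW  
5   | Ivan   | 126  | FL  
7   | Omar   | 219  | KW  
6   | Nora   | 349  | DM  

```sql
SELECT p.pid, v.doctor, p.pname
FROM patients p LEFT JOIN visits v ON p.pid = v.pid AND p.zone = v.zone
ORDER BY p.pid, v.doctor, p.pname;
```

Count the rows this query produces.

5

LEFT JOIN keeps every row from `patients`; unmatched rows get NULL for `visits`'s columns.
Matching on p.pid = v.pid AND p.zone = v.zone. A NULL in a compared column never satisfies the condition.
- p row (pid=7, zone=FL): no match → kept, v columns NULL.
- p row (pid=6, zone=KW): no match → kept, v columns NULL.
- p row (pid=7, zone=FL): no match → kept, v columns NULL.
- p row (pid=1, zone=DM): matches 1 v row(s) → 1 output row(s).
- p row (pid=NULL, zone=FL): no match → kept, v columns NULL.
Total: 1 matched + 4 padded = 5 rows.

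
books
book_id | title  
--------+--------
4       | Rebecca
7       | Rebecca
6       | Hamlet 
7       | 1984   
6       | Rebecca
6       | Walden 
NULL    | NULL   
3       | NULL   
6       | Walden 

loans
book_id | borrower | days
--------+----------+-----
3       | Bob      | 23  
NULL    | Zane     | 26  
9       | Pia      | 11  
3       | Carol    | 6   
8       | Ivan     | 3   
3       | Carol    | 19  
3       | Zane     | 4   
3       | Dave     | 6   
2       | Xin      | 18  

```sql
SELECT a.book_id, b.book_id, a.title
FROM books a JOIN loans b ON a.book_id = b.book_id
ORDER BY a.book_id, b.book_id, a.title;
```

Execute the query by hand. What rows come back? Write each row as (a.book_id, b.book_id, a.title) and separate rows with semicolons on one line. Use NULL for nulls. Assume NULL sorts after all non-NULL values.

(3, 3, NULL); (3, 3, NULL); (3, 3, NULL); (3, 3, NULL); (3, 3, NULL)

INNER JOIN keeps only pairs where the ON condition holds.
Matching on a.book_id = b.book_id. A NULL in a compared column never satisfies the condition.
Matched pairs: 5.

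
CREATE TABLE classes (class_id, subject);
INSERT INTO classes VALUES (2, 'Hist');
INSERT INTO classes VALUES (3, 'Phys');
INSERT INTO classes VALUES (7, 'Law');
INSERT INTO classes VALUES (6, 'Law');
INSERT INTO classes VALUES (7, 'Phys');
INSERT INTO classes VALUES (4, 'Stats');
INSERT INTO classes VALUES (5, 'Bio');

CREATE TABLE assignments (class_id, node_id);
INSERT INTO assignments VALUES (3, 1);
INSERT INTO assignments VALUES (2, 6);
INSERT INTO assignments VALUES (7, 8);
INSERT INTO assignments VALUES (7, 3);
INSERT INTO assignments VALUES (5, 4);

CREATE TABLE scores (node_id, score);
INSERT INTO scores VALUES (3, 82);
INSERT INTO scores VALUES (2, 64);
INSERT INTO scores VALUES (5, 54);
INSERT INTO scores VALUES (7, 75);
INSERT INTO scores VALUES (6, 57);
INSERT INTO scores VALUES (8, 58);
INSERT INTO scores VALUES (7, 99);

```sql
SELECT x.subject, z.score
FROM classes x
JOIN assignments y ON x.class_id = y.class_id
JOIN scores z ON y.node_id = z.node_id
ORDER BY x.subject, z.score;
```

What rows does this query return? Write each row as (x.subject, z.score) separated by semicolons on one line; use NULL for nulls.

(Hist, 57); (Law, 58); (Law, 82); (Phys, 58); (Phys, 82)

Step 1 — x INNER JOIN y on class_id → 7 row(s).
Then INNER JOIN `scores z` on node_id: keep only rows whose y.node_id appears in z.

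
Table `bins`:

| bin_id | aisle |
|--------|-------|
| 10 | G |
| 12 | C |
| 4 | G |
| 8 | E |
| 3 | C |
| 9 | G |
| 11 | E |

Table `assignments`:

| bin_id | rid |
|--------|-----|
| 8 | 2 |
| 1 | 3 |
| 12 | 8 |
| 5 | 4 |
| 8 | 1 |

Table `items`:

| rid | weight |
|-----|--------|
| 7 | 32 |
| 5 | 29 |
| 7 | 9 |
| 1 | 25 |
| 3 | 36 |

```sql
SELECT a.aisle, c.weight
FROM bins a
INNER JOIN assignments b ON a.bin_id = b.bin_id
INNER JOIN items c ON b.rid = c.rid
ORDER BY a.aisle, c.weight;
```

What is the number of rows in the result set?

Evaluate left to right. First `bins a INNER JOIN assignments b` on bin_id: 3 row(s).
Then INNER JOIN `items c` on rid: keep only rows whose b.rid appears in c.
Result: 1 row(s).

1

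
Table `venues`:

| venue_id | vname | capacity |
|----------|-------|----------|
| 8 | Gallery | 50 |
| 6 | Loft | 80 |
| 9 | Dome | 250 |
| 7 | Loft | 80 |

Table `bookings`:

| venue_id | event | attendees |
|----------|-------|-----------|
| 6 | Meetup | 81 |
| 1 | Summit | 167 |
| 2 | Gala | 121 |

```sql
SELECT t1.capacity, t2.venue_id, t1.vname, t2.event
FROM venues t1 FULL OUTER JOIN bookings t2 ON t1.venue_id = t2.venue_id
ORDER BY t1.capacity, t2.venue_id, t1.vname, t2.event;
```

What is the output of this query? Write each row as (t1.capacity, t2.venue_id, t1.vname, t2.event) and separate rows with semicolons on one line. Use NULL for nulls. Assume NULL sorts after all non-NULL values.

FULL OUTER JOIN keeps every row from both sides; unmatched rows get NULL for the other side's columns.
Matching on t1.venue_id = t2.venue_id.
- t1[0] venue_id=8 → no match; kept with NULLs on the t2 side.
- t1[1] venue_id=6 → 1 match(es) in t2 → 1 row(s).
- t1[2] venue_id=9 → no match; kept with NULLs on the t2 side.
- t1[3] venue_id=7 → no match; kept with NULLs on the t2 side.
- plus 2 unmatched t2 row(s), each kept with NULL t1 columns.
After projecting and ordering:
t1.capacity | t2.venue_id | t1.vname | t2.event
50 | NULL | Gallery | NULL
80 | 6 | Loft | Meetup
80 | NULL | Loft | NULL
250 | NULL | Dome | NULL
NULL | 1 | NULL | Summit
NULL | 2 | NULL | Gala

(50, NULL, Gallery, NULL); (80, 6, Loft, Meetup); (80, NULL, Loft, NULL); (250, NULL, Dome, NULL); (NULL, 1, NULL, Summit); (NULL, 2, NULL, Gala)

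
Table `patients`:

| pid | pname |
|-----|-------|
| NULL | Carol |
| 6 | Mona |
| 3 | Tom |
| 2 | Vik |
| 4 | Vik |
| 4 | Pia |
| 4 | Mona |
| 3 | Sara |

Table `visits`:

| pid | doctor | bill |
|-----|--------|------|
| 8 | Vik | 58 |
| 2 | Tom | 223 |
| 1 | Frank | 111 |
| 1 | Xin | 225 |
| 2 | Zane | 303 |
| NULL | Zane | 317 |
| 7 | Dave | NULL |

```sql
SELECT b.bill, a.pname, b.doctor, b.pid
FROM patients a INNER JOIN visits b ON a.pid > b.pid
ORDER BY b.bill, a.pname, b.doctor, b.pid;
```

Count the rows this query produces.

26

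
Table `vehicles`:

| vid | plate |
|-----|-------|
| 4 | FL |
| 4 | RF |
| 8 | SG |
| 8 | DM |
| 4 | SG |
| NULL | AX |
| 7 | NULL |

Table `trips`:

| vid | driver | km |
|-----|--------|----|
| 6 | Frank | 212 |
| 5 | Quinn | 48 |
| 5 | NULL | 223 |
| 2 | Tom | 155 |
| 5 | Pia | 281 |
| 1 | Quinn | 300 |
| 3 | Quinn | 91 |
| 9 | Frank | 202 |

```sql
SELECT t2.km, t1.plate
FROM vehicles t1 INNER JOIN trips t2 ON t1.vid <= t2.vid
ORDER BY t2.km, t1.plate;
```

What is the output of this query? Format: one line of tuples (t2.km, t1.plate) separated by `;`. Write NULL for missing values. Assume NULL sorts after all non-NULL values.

(48, FL); (48, RF); (48, SG); (202, DM); (202, FL); (202, RF); (202, SG); (202, SG); (202, NULL); (212, FL); (212, RF); (212, SG); (223, FL); (223, RF); (223, SG); (281, FL); (281, RF); (281, SG)

INNER JOIN keeps only pairs where the ON condition holds.
Matching on t1.vid <= t2.vid. A NULL in a compared column never satisfies the condition.
- t1 (vid=4) pairs with 5 row(s) of t2.
- t1 (vid=4) pairs with 5 row(s) of t2.
- t1 (vid=8) pairs with 1 row(s) of t2.
- t1 (vid=8) pairs with 1 row(s) of t2.
- t1 (vid=4) pairs with 5 row(s) of t2.
- t1 (vid=NULL) has no partner → excluded.
- t1 (vid=7) pairs with 1 row(s) of t2.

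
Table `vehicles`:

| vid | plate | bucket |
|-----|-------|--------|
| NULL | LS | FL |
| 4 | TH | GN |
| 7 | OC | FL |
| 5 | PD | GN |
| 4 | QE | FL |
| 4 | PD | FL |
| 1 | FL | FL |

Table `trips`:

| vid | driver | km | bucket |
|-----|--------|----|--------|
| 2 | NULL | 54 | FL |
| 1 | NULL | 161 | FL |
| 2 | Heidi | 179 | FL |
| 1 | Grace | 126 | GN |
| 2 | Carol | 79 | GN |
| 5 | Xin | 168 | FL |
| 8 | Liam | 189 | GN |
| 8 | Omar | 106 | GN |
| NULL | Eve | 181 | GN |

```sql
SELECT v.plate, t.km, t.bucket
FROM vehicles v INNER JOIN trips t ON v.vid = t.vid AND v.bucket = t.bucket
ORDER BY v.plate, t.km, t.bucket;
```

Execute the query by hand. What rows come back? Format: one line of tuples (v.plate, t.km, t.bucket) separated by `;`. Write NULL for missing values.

(FL, 161, FL)

INNER JOIN keeps only pairs where the ON condition holds.
Matching on v.vid = t.vid AND v.bucket = t.bucket. A NULL in a compared column never satisfies the condition.
- vid=NULL, bucket=FL: no matching t row, dropped.
- vid=4, bucket=GN: no matching t row, dropped.
- vid=7, bucket=FL: no matching t row, dropped.
- vid=5, bucket=GN: no matching t row, dropped.
- vid=4, bucket=FL: no matching t row, dropped.
- vid=4, bucket=FL: no matching t row, dropped.
- vid=1, bucket=FL: 1 matching t row(s), so 1 row(s) emitted.
After projecting and ordering:
v.plate | t.km | t.bucket
FL | 161 | FL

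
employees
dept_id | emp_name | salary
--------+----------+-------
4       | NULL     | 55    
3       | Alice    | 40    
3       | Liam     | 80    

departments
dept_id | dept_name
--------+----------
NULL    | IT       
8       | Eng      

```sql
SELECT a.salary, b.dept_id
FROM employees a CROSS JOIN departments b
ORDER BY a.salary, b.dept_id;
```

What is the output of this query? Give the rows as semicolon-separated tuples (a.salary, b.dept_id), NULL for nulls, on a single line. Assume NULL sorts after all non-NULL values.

(40, 8); (40, NULL); (55, 8); (55, NULL); (80, 8); (80, NULL)

CROSS JOIN pairs every row of `employees` with every row of `departments`: 3 × 2 = 6 rows.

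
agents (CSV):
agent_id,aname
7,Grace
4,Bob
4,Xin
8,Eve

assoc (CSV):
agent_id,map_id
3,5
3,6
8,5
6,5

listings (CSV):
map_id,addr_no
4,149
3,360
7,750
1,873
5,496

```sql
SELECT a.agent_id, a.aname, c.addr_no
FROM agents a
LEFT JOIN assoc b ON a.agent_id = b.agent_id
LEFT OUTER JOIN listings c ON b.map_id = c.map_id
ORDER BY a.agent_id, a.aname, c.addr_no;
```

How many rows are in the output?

4

Evaluate left to right. First `agents a LEFT JOIN assoc b` on agent_id: 4 row(s).
Then LEFT JOIN `listings c` on map_id: each of those 4 rows is kept; rows whose b.map_id has no match in c get NULL for c's columns.
Result: 4 row(s).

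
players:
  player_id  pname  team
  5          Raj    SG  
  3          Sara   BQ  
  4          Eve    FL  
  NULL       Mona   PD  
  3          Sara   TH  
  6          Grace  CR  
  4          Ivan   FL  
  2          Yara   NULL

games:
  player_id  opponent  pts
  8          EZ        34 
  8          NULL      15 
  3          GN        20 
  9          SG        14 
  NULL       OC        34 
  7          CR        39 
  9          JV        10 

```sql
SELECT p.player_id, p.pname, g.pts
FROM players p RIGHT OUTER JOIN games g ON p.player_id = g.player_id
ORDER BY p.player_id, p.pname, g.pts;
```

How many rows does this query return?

RIGHT JOIN keeps every row from `games`; unmatched rows get NULL for `players`'s columns.
Matching on p.player_id = g.player_id. A NULL in a compared column never satisfies the condition.
- p row (player_id=5): no match.
- p row (player_id=3): matches 1 g row(s) → 1 output row(s).
- p row (player_id=4): no match.
- p row (player_id=NULL): no match.
- p row (player_id=3): matches 1 g row(s) → 1 output row(s).
- p row (player_id=6): no match.
- p row (player_id=4): no match.
- p row (player_id=2): no match.
- plus 6 unmatched g row(s), each kept with NULL p columns.
Total: 2 matched + 6 padded = 8 rows.

8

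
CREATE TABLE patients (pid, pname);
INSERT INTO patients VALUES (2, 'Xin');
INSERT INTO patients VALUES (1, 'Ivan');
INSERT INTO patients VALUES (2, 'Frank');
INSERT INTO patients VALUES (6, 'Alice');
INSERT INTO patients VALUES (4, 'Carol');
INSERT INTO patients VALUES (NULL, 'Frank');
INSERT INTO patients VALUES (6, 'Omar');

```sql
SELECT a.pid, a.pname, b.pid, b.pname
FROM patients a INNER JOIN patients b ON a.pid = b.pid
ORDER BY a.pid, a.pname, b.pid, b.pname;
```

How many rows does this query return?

10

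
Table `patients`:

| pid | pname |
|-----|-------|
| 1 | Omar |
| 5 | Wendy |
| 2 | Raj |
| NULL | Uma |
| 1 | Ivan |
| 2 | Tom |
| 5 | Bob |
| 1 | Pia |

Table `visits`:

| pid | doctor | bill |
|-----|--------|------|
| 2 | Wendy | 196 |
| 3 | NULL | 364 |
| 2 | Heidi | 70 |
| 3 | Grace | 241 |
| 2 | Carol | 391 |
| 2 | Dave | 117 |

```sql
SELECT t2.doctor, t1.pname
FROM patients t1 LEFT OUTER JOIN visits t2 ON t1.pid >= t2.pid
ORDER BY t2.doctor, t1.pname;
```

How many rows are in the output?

24

LEFT JOIN keeps every row from `patients`; unmatched rows get NULL for `visits`'s columns.
Matching on t1.pid >= t2.pid. A NULL in a compared column never satisfies the condition.
Matched pairs: 20; unmatched t1 rows kept: 4.
Total: 20 matched + 4 padded = 24 rows.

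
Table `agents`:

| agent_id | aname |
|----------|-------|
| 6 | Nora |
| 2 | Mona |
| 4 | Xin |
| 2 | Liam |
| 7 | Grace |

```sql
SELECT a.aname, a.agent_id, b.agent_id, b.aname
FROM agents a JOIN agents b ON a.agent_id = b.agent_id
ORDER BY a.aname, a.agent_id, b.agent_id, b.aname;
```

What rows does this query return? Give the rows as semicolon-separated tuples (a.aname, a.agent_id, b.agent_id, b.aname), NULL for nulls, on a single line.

INNER JOIN keeps only pairs where the ON condition holds.
Matching on a.agent_id = b.agent_id.
- a row (agent_id=6): matches 1 b row(s) → 1 output row(s).
- a row (agent_id=2): matches 2 b row(s) → 2 output row(s).
- a row (agent_id=4): matches 1 b row(s) → 1 output row(s).
- a row (agent_id=2): matches 2 b row(s) → 2 output row(s).
- a row (agent_id=7): matches 1 b row(s) → 1 output row(s).
After projecting and ordering:
a.aname | a.agent_id | b.agent_id | b.aname
Grace | 7 | 7 | Grace
Liam | 2 | 2 | Liam
Liam | 2 | 2 | Mona
Mona | 2 | 2 | Liam
Mona | 2 | 2 | Mona
Nora | 6 | 6 | Nora
Xin | 4 | 4 | Xin

(Grace, 7, 7, Grace); (Liam, 2, 2, Liam); (Liam, 2, 2, Mona); (Mona, 2, 2, Liam); (Mona, 2, 2, Mona); (Nora, 6, 6, Nora); (Xin, 4, 4, Xin)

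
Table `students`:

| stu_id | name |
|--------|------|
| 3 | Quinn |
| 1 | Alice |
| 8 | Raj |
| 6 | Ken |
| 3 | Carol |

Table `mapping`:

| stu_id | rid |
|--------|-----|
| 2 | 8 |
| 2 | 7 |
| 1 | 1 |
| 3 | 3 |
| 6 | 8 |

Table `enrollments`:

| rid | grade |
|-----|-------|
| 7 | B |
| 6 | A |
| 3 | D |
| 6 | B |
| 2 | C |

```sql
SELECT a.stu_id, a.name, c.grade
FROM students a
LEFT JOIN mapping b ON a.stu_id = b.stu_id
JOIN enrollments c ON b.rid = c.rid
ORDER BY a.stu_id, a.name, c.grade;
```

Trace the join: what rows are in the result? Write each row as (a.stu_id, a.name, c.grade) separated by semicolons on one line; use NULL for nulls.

Evaluate left to right. First `students a LEFT JOIN mapping b` on stu_id: 5 row(s).
Then INNER JOIN `enrollments c` on rid: keep only rows whose b.rid appears in c.

(3, Carol, D); (3, Quinn, D)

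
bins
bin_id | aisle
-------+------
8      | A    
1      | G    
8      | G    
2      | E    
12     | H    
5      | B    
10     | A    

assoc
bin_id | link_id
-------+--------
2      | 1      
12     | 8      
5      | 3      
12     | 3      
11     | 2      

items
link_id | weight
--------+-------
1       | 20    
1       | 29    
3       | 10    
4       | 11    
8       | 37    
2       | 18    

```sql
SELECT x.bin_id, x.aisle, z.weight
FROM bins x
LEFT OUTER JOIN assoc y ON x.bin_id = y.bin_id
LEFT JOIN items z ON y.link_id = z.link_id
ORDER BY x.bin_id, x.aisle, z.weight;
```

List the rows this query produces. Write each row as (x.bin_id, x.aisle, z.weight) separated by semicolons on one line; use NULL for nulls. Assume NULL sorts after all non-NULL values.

Step 1 — x LEFT JOIN y on bin_id → 8 row(s).
Then LEFT JOIN `items z` on link_id: each of those 8 rows is kept; rows whose y.link_id has no match in z get NULL for z's columns.

(1, G, NULL); (2, E, 20); (2, E, 29); (5, B, 10); (8, A, NULL); (8, G, NULL); (10, A, NULL); (12, H, 10); (12, H, 37)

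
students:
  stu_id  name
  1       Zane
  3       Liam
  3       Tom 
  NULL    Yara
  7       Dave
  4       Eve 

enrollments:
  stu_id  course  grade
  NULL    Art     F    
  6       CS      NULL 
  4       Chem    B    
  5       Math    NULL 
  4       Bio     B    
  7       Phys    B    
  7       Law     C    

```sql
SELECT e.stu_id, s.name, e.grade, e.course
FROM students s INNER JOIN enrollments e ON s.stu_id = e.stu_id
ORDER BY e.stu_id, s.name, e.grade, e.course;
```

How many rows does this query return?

4

INNER JOIN keeps only pairs where the ON condition holds.
Matching on s.stu_id = e.stu_id. A NULL in a compared column never satisfies the condition.
- stu_id=1: no matching e row, dropped.
- stu_id=3: no matching e row, dropped.
- stu_id=3: no matching e row, dropped.
- stu_id=NULL: no matching e row, dropped.
- stu_id=7: 2 matching e row(s), so 2 row(s) emitted.
- stu_id=4: 2 matching e row(s), so 2 row(s) emitted.
Total: 4 rows.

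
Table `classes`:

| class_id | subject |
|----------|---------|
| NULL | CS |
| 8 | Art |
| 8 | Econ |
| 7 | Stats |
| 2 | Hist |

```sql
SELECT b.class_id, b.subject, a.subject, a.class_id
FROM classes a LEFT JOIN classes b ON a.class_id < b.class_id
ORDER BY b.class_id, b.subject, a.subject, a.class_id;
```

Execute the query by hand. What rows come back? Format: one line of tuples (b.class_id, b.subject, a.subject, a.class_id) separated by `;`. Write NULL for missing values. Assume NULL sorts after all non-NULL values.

LEFT JOIN keeps every row from `classes a`; unmatched rows get NULL for `classes b`'s columns.
Matching on a.class_id < b.class_id. A NULL in a compared column never satisfies the condition.
Matched pairs: 5; unmatched a rows kept: 3.

(7, Stats, Hist, 2); (8, Art, Hist, 2); (8, Art, Stats, 7); (8, Econ, Hist, 2); (8, Econ, Stats, 7); (NULL, NULL, Art, 8); (NULL, NULL, CS, NULL); (NULL, NULL, Econ, 8)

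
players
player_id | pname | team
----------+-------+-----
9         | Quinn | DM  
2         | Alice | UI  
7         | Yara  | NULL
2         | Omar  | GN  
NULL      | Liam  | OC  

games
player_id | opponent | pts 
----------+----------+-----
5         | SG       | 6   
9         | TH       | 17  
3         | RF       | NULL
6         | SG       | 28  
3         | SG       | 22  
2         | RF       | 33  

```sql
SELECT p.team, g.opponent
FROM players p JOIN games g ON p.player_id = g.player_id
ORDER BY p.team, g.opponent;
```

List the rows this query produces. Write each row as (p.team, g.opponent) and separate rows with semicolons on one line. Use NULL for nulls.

(DM, TH); (GN, RF); (UI, RF)

INNER JOIN keeps only pairs where the ON condition holds.
Matching on p.player_id = g.player_id. A NULL in a compared column never satisfies the condition.
- player_id=9: 1 matching g row(s), so 1 row(s) emitted.
- player_id=2: 1 matching g row(s), so 1 row(s) emitted.
- player_id=7: no matching g row, dropped.
- player_id=2: 1 matching g row(s), so 1 row(s) emitted.
- player_id=NULL: no matching g row, dropped.
After projecting and ordering:
p.team | g.opponent
DM | TH
GN | RF
UI | RF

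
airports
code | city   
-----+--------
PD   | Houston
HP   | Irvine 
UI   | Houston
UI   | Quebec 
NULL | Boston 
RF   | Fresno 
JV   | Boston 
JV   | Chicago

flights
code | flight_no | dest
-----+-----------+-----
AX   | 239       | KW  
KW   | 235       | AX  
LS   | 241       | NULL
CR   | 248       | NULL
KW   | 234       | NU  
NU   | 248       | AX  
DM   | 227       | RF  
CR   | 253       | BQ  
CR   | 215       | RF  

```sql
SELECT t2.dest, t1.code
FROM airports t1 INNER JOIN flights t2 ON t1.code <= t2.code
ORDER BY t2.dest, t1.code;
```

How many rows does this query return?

12

INNER JOIN keeps only pairs where the ON condition holds.
Matching on t1.code <= t2.code. A NULL in a compared column never satisfies the condition.
Matched pairs: 12.
Total: 12 rows.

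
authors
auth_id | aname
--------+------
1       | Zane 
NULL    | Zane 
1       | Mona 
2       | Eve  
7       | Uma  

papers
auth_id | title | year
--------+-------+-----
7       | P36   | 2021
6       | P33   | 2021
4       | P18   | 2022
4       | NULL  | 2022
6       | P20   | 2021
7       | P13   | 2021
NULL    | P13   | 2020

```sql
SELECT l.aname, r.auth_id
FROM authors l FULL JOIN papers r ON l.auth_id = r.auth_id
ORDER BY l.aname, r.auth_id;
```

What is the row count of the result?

11

FULL OUTER JOIN keeps every row from both sides; unmatched rows get NULL for the other side's columns.
Matching on l.auth_id = r.auth_id. A NULL in a compared column never satisfies the condition.
- l row (auth_id=1): no match → kept, r columns NULL.
- l row (auth_id=NULL): no match → kept, r columns NULL.
- l row (auth_id=1): no match → kept, r columns NULL.
- l row (auth_id=2): no match → kept, r columns NULL.
- l row (auth_id=7): matches 2 r row(s) → 2 output row(s).
- plus 5 unmatched r row(s), each kept with NULL l columns.
Total: 2 matched + 9 padded = 11 rows.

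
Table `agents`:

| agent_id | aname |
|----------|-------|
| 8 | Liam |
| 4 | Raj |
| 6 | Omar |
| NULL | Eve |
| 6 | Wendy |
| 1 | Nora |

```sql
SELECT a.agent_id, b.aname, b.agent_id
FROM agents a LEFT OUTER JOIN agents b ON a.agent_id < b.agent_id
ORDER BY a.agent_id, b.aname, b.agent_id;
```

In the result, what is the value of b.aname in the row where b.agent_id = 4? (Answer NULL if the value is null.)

Raj

LEFT JOIN keeps every row from `agents a`; unmatched rows get NULL for `agents b`'s columns.
Matching on a.agent_id < b.agent_id. A NULL in a compared column never satisfies the condition.
- a (agent_id=8) has no partner → padded with NULL.
- a (agent_id=4) pairs with 3 row(s) of b.
- a (agent_id=6) pairs with 1 row(s) of b.
- a (agent_id=NULL) has no partner → padded with NULL.
- a (agent_id=6) pairs with 1 row(s) of b.
- a (agent_id=1) pairs with 4 row(s) of b.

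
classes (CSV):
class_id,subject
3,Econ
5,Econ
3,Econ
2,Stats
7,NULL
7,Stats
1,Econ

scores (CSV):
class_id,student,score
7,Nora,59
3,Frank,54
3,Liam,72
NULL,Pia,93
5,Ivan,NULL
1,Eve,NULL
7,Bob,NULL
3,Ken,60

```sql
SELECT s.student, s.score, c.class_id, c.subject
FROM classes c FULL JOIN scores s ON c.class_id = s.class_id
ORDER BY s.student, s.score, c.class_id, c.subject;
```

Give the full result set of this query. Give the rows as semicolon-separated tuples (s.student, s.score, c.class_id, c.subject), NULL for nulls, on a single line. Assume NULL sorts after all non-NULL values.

FULL OUTER JOIN keeps every row from both sides; unmatched rows get NULL for the other side's columns.
Matching on c.class_id = s.class_id. A NULL in a compared column never satisfies the condition.
Matched pairs: 12; unmatched c rows kept: 1; unmatched s rows kept: 1.

(Bob, NULL, 7, Stats); (Bob, NULL, 7, NULL); (Eve, NULL, 1, Econ); (Frank, 54, 3, Econ); (Frank, 54, 3, Econ); (Ivan, NULL, 5, Econ); (Ken, 60, 3, Econ); (Ken, 60, 3, Econ); (Liam, 72, 3, Econ); (Liam, 72, 3, Econ); (Nora, 59, 7, Stats); (Nora, 59, 7, NULL); (Pia, 93, NULL, NULL); (NULL, NULL, 2, Stats)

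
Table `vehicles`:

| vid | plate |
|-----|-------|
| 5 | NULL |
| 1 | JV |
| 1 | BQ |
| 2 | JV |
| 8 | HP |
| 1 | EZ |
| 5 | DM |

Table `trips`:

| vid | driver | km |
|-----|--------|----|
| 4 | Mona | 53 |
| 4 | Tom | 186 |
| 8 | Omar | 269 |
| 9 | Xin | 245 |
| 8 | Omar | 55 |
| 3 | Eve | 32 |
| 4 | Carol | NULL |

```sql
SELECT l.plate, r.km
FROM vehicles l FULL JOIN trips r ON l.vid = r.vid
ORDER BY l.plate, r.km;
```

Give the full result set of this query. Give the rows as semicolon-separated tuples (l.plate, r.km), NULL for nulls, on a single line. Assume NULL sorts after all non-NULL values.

(BQ, NULL); (DM, NULL); (EZ, NULL); (HP, 55); (HP, 269); (JV, NULL); (JV, NULL); (NULL, 32); (NULL, 53); (NULL, 186); (NULL, 245); (NULL, NULL); (NULL, NULL)

FULL OUTER JOIN keeps every row from both sides; unmatched rows get NULL for the other side's columns.
Matching on l.vid = r.vid.
- l[0] vid=5 → no match; kept with NULLs on the r side.
- l[1] vid=1 → no match; kept with NULLs on the r side.
- l[2] vid=1 → no match; kept with NULLs on the r side.
- l[3] vid=2 → no match; kept with NULLs on the r side.
- l[4] vid=8 → 2 match(es) in r → 2 row(s).
- l[5] vid=1 → no match; kept with NULLs on the r side.
- l[6] vid=5 → no match; kept with NULLs on the r side.
- 5 r row(s) had no l match → kept, l columns NULL.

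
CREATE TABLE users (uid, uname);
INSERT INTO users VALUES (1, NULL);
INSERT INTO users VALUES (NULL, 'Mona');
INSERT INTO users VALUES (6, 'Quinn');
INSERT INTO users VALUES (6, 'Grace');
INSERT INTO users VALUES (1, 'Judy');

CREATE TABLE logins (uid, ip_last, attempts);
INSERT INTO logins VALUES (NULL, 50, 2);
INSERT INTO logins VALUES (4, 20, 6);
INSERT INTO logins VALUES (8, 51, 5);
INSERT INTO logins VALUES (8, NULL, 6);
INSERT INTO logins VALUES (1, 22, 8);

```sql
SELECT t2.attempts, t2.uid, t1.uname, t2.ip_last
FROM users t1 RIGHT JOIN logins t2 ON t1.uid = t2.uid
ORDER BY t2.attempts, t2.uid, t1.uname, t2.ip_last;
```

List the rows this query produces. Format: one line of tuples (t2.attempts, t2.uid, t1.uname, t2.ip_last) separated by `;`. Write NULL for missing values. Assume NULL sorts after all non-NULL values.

(2, NULL, NULL, 50); (5, 8, NULL, 51); (6, 4, NULL, 20); (6, 8, NULL, NULL); (8, 1, Judy, 22); (8, 1, NULL, 22)

RIGHT JOIN keeps every row from `logins`; unmatched rows get NULL for `users`'s columns.
Matching on t1.uid = t2.uid. A NULL in a compared column never satisfies the condition.
- t1[0] uid=1 → 1 match(es) in t2 → 1 row(s).
- t1[1] uid=NULL → no match.
- t1[2] uid=6 → no match.
- t1[3] uid=6 → no match.
- t1[4] uid=1 → 1 match(es) in t2 → 1 row(s).
- plus 4 unmatched t2 row(s), each kept with NULL t1 columns.
After projecting and ordering:
t2.attempts | t2.uid | t1.uname | t2.ip_last
2 | NULL | NULL | 50
5 | 8 | NULL | 51
6 | 4 | NULL | 20
6 | 8 | NULL | NULL
8 | 1 | Judy | 22
8 | 1 | NULL | 22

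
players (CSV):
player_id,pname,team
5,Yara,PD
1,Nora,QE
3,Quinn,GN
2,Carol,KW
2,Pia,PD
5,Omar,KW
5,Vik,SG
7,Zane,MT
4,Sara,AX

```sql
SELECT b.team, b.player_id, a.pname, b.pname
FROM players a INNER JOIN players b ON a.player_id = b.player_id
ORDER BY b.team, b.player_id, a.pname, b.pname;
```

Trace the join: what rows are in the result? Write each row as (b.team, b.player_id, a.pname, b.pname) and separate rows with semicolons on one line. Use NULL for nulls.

(AX, 4, Sara, Sara); (GN, 3, Quinn, Quinn); (KW, 2, Carol, Carol); (KW, 2, Pia, Carol); (KW, 5, Omar, Omar); (KW, 5, Vik, Omar); (KW, 5, Yara, Omar); (MT, 7, Zane, Zane); (PD, 2, Carol, Pia); (PD, 2, Pia, Pia); (PD, 5, Omar, Yara); (PD, 5, Vik, Yara); (PD, 5, Yara, Yara); (QE, 1, Nora, Nora); (SG, 5, Omar, Vik); (SG, 5, Vik, Vik); (SG, 5, Yara, Vik)

INNER JOIN keeps only pairs where the ON condition holds.
Matching on a.player_id = b.player_id.
Matched pairs: 17.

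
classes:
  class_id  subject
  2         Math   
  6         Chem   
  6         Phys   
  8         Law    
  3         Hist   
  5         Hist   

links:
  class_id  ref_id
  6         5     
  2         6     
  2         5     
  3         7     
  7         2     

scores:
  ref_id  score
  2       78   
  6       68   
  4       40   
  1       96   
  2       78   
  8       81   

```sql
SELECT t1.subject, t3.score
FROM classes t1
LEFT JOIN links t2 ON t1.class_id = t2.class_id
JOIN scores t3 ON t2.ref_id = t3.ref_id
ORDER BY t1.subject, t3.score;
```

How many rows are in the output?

Step 1 — t1 LEFT JOIN t2 on class_id → 7 row(s).
Then INNER JOIN `scores t3` on ref_id: keep only rows whose t2.ref_id appears in t3.
Result: 1 row(s).

1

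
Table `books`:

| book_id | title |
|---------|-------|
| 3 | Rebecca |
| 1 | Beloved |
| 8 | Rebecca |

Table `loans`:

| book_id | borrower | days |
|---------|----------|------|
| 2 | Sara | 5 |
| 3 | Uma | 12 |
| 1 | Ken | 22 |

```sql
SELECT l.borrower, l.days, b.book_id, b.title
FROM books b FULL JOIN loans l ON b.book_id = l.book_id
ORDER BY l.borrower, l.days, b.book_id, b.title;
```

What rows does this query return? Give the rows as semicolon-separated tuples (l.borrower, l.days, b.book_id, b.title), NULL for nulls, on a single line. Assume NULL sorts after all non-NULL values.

FULL OUTER JOIN keeps every row from both sides; unmatched rows get NULL for the other side's columns.
Matching on b.book_id = l.book_id.
- b (book_id=3) pairs with 1 row(s) of l.
- b (book_id=1) pairs with 1 row(s) of l.
- b (book_id=8) has no partner → padded with NULL.
- 1 row(s) from l found no b partner → padded with NULL.
After projecting and ordering:
l.borrower | l.days | b.book_id | b.title
Ken | 22 | 1 | Beloved
Sara | 5 | NULL | NULL
Uma | 12 | 3 | Rebecca
NULL | NULL | 8 | Rebecca

(Ken, 22, 1, Beloved); (Sara, 5, NULL, NULL); (Uma, 12, 3, Rebecca); (NULL, NULL, 8, Rebecca)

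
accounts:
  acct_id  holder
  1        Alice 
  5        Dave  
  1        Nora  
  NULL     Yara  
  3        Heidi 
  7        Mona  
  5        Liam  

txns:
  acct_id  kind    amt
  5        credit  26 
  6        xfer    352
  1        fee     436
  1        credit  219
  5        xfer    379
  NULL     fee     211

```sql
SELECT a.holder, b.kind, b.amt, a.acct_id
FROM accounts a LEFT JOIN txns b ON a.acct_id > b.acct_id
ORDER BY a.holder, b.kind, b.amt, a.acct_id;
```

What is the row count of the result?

14

LEFT JOIN keeps every row from `accounts`; unmatched rows get NULL for `txns`'s columns.
Matching on a.acct_id > b.acct_id. A NULL in a compared column never satisfies the condition.
- a (acct_id=1) has no partner → padded with NULL.
- a (acct_id=5) pairs with 2 row(s) of b.
- a (acct_id=1) has no partner → padded with NULL.
- a (acct_id=NULL) has no partner → padded with NULL.
- a (acct_id=3) pairs with 2 row(s) of b.
- a (acct_id=7) pairs with 5 row(s) of b.
- a (acct_id=5) pairs with 2 row(s) of b.
Total: 11 matched + 3 padded = 14 rows.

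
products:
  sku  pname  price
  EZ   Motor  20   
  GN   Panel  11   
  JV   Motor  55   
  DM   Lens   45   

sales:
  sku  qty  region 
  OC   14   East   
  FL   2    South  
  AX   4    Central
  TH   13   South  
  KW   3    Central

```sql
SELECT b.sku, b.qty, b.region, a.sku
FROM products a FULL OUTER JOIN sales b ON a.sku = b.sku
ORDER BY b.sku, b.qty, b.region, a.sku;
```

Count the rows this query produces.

9

FULL OUTER JOIN keeps every row from both sides; unmatched rows get NULL for the other side's columns.
Matching on a.sku = b.sku.
Matched pairs: 0; unmatched a rows kept: 4; unmatched b rows kept: 5.
Total: 0 matched + 9 padded = 9 rows.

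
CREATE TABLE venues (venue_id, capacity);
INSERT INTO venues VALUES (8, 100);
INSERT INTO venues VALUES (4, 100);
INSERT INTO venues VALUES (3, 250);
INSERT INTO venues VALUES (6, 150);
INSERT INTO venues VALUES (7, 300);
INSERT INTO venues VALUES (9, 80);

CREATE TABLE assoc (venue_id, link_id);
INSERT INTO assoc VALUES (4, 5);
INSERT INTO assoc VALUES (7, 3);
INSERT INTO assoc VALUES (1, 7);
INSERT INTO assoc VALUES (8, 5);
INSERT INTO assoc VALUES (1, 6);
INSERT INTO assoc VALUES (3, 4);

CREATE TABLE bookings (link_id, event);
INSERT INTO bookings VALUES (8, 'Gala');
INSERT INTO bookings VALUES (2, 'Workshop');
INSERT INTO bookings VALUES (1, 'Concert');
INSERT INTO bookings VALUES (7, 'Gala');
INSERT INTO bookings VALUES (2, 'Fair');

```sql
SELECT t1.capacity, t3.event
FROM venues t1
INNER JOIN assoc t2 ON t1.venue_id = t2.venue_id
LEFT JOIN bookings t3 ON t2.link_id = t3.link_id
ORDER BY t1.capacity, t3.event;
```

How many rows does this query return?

4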